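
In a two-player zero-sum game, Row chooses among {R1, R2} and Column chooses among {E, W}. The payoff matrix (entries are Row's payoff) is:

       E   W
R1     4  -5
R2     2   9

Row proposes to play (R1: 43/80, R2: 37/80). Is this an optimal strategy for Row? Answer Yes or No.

No

Against E this mix gives (43/80)·4 + (37/80)·2 = 123/40.
Against W this mix gives (43/80)·(-5) + (37/80)·9 = 59/40.
Column will play W, holding Row to 59/40. Shifting weight toward the row that does better against W would raise this floor (the equalizing mix achieves 23/8 against both W and E), so the proposed strategy is not optimal.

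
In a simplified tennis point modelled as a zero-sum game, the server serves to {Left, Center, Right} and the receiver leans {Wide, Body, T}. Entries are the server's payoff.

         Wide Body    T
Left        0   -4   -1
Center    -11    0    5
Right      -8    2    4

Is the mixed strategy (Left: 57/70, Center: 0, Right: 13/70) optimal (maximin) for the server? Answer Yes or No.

Against Wide this mix gives (57/70)·0 + (13/70)·(-8) = -52/35.
Against Body this mix gives (57/70)·(-4) + (13/70)·2 = -101/35.
Against T this mix gives (57/70)·(-1) + (13/70)·4 = -1/14.
The receiver will play Body, holding the server to -101/35. Shifting weight toward the row that does better against Body would raise this floor (the equalizing mix achieves -16/7 against both Body and Wide), so the proposed strategy is not optimal.

No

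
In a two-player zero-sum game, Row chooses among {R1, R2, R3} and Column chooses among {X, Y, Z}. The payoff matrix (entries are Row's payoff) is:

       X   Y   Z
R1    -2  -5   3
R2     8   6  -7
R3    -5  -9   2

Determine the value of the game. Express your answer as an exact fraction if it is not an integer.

Row minima: R1 → -5, R2 → -7, R3 → -9; maximin = -5.
Column maxima: X → 8, Y → 6, Z → 3; minimax = 3.
-5 ≠ 3, so there is no saddle point; optimal play is mixed.
R3 is strictly dominated by R1, so Row never plays it.
X is strictly dominated by Y (it gives Row strictly more in every row), so Column never plays it.
On the remaining 2×2 (R1, R2 vs Y, Z):
Let Row play R1 with probability p. Expected payoff against Y: (-5)p + 6(1−p) = −11p + 6; against Z: 3p + (-7)(1−p) = 10p − 7.
Setting these equal: −11p + 6 = 10p − 7 ⇒ −21p = -13 ⇒ p = 13/21, and the value is (-11)·(13/21) + 6 = -17/21.
For Column: with q = P(Y), equating R1's and R2's payoffs gives −8q + 3 = 13q − 7 ⇒ q = 10/21.

-17/21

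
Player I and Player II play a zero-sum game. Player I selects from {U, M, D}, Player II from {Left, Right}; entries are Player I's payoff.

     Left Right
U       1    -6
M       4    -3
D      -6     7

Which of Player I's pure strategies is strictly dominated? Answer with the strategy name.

M gives a strictly higher payoff than U against every column: 4 > 1, -3 > -6.
So U is strictly dominated and Player I never plays it.

U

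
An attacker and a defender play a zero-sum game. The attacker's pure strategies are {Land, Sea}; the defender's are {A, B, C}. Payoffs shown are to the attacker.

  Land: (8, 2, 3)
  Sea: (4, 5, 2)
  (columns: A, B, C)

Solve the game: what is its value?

11/4

Row minima: Land → 2, Sea → 2; maximin = 2.
Column maxima: A → 8, B → 5, C → 3; minimax = 3.
2 ≠ 3, so there is no saddle point; optimal play is mixed.
A is strictly dominated by C (it gives the attacker strictly more in every row), so the defender never plays it.
On the remaining 2×2 (Land, Sea vs B, C):
Let the attacker play Land with probability p. Expected payoff against B: 2p + 5(1−p) = −3p + 5; against C: 3p + 2(1−p) = p + 2.
Setting these equal: −3p + 5 = p + 2 ⇒ −4p = -3 ⇒ p = 3/4, and the value is (-3)·(3/4) + 5 = 11/4.
For the defender: with q = P(B), equating Land's and Sea's payoffs gives −q + 3 = 3q + 2 ⇒ q = 1/4.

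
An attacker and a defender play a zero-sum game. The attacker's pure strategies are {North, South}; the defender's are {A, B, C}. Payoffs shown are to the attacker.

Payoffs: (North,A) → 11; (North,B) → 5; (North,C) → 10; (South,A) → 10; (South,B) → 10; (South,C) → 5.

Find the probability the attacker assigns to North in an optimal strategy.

1/2

Row minima: North → 5, South → 5; maximin = 5.
Column maxima: A → 11, B → 10, C → 10; minimax = 10.
5 ≠ 10, so there is no saddle point; optimal play is mixed.
A is strictly dominated by C (it gives the attacker strictly more in every row), so the defender never plays it.
On the remaining 2×2 (North, South vs B, C):
Let the attacker play North with probability p. Expected payoff against B: 5p + 10(1−p) = −5p + 10; against C: 10p + 5(1−p) = 5p + 5.
Setting these equal: −5p + 10 = 5p + 5 ⇒ −10p = -5 ⇒ p = 1/2, and the value is (-5)·(1/2) + 10 = 15/2.
For the defender: with q = P(B), equating North's and South's payoffs gives −5q + 10 = 5q + 5 ⇒ q = 1/2.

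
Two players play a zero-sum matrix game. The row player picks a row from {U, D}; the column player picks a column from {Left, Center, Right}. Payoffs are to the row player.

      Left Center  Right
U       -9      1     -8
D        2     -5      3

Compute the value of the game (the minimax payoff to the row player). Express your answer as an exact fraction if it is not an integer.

Row minima: U → -9, D → -5; maximin = -5.
Column maxima: Left → 2, Center → 1, Right → 3; minimax = 1.
-5 ≠ 1, so there is no saddle point; optimal play is mixed.
Right is strictly dominated by Left (it gives the row player strictly more in every row), so the column player never plays it.
On the remaining 2×2 (U, D vs Left, Center):
Let the row player play U with probability p. Expected payoff against Left: (-9)p + 2(1−p) = −11p + 2; against Center: 1p + (-5)(1−p) = 6p − 5.
Setting these equal: −11p + 2 = 6p − 5 ⇒ −17p = -7 ⇒ p = 7/17, and the value is (-11)·(7/17) + 2 = -43/17.
For the column player: with q = P(Left), equating U's and D's payoffs gives −10q + 1 = 7q − 5 ⇒ q = 6/17.

-43/17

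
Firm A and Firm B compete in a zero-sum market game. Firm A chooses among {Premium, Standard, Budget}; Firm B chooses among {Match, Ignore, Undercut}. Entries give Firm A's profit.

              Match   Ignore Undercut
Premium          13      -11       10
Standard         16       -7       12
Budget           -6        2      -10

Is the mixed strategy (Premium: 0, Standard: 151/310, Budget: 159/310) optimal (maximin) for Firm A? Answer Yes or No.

Against Match this mix gives (151/310)·16 + (159/310)·(-6) = 731/155.
Against Ignore this mix gives (151/310)·(-7) + (159/310)·2 = -739/310.
Against Undercut this mix gives (151/310)·12 + (159/310)·(-10) = 111/155.
Firm B will play Ignore, holding Firm A to -739/310. Shifting weight toward the row that does better against Ignore would raise this floor (the equalizing mix achieves -46/31 against both Ignore and Undercut), so the proposed strategy is not optimal.

No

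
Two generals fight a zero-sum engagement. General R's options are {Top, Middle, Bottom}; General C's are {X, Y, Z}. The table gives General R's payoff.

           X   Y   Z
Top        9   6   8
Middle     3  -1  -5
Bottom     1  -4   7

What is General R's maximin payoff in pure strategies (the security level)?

Row minima: Top → 6, Middle → -5, Bottom → -4.
The best of these is 6.

6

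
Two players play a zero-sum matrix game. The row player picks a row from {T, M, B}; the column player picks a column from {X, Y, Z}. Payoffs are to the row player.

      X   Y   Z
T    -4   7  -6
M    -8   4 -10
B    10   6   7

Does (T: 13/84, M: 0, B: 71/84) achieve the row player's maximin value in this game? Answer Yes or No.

Against X this mix gives (13/84)·(-4) + (71/84)·10 = 47/6.
Against Y this mix gives (13/84)·7 + (71/84)·6 = 517/84.
Against Z this mix gives (13/84)·(-6) + (71/84)·7 = 419/84.
The column player will play Z, holding the row player to 419/84. Shifting weight toward the row that does better against Z would raise this floor (the equalizing mix achieves 85/14 against both Z and Y), so the proposed strategy is not optimal.

No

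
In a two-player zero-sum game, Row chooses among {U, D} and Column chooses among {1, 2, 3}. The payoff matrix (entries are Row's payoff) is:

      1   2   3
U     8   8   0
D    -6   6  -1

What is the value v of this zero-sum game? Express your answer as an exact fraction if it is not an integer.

Row minima: U → 0, D → -6; maximin = 0.
Column maxima: 1 → 8, 2 → 8, 3 → 0; minimax = 0.
Since maximin = minimax = 0, there is a saddle point and the value is 0.

0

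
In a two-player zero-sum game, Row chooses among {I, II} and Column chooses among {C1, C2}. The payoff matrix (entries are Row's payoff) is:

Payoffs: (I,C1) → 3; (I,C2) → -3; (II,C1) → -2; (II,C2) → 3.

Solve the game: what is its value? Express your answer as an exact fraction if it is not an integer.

3/11

Row minima: I → -3, II → -2; maximin = -2.
Column maxima: C1 → 3, C2 → 3; minimax = 3.
-2 ≠ 3, so there is no saddle point; optimal play is mixed.
Let Row play I with probability p. Expected payoff against C1: 3p + (-2)(1−p) = 5p − 2; against C2: (-3)p + 3(1−p) = −6p + 3.
Setting these equal: 5p − 2 = −6p + 3 ⇒ 11p = 5 ⇒ p = 5/11, and the value is (5)·(5/11) − 2 = 3/11.
For Column: with q = P(C1), equating I's and II's payoffs gives 6q − 3 = −5q + 3 ⇒ q = 6/11.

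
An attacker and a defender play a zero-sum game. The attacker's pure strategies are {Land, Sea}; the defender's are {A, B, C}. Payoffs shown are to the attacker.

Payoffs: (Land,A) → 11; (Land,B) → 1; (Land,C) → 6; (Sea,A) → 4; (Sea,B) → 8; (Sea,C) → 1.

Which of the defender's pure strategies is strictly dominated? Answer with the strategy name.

A

C holds the attacker's payoff strictly below A in every row: 6 < 11, 1 < 4.
So A is strictly dominated for the defender.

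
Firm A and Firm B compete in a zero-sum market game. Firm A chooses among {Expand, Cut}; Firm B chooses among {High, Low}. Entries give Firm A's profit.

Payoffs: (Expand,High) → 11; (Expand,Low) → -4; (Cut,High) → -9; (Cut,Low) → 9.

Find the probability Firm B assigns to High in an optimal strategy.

Row minima: Expand → -4, Cut → -9; maximin = -4.
Column maxima: High → 11, Low → 9; minimax = 9.
-4 ≠ 9, so there is no saddle point; optimal play is mixed.
Let Firm A play Expand with probability p. Expected payoff against High: 11p + (-9)(1−p) = 20p − 9; against Low: (-4)p + 9(1−p) = −13p + 9.
Setting these equal: 20p − 9 = −13p + 9 ⇒ 33p = 18 ⇒ p = 6/11, and the value is (20)·(6/11) − 9 = 21/11.
For Firm B: with q = P(High), equating Expand's and Cut's payoffs gives 15q − 4 = −18q + 9 ⇒ q = 13/33.

13/33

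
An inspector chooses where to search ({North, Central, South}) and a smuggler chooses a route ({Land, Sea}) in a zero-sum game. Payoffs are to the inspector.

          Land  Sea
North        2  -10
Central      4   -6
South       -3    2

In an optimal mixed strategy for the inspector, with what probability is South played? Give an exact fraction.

Row minima: North → -10, Central → -6, South → -3; maximin = -3.
Column maxima: Land → 4, Sea → 2; minimax = 2.
-3 ≠ 2, so there is no saddle point; optimal play is mixed.
North is strictly dominated by Central, so the inspector never plays it.
On the remaining 2×2 (Central, South vs Land, Sea):
Let the inspector play Central with probability p. Expected payoff against Land: 4p + (-3)(1−p) = 7p − 3; against Sea: (-6)p + 2(1−p) = −8p + 2.
Setting these equal: 7p − 3 = −8p + 2 ⇒ 15p = 5 ⇒ p = 1/3, and the value is (7)·(1/3) − 3 = -2/3.
For the smuggler: with q = P(Land), equating Central's and South's payoffs gives 10q − 6 = −5q + 2 ⇒ q = 8/15.

2/3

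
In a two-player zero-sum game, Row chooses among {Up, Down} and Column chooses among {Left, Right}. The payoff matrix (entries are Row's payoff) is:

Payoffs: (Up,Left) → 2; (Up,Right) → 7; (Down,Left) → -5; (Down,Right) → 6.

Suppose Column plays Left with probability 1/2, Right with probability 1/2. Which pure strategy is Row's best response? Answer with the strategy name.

Expected payoff of Up: (1/2)·2 + (1/2)·7 = 9/2.
Expected payoff of Down: (1/2)·(-5) + (1/2)·6 = 1/2.
The largest is 9/2, so Row's best response is Up.

Up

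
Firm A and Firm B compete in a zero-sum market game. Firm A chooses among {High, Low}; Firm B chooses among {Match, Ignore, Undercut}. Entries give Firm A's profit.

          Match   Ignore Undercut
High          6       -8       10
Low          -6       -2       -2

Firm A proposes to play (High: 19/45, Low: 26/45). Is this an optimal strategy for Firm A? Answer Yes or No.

Against Match this mix gives (19/45)·6 + (26/45)·(-6) = -14/15.
Against Ignore this mix gives (19/45)·(-8) + (26/45)·(-2) = -68/15.
Against Undercut this mix gives (19/45)·10 + (26/45)·(-2) = 46/15.
Firm B will play Ignore, holding Firm A to -68/15. Shifting weight toward the row that does better against Ignore would raise this floor (the equalizing mix achieves -10/3 against both Ignore and Match), so the proposed strategy is not optimal.

No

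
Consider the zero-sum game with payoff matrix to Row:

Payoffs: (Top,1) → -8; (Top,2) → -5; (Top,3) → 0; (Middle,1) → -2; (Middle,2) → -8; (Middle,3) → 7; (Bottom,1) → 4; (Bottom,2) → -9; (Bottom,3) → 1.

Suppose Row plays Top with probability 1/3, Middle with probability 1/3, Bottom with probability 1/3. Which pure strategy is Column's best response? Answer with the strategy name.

If Column plays 1, Row's expected payoff is (1/3)·(-8) + (1/3)·(-2) + (1/3)·4 = -2.
If Column plays 2, Row's expected payoff is (1/3)·(-5) + (1/3)·(-8) + (1/3)·(-9) = -22/3.
If Column plays 3, Row's expected payoff is (1/3)·0 + (1/3)·7 + (1/3)·1 = 8/3.
Column minimizes Row's payoff; the smallest is -22/3, so the best response is 2.

2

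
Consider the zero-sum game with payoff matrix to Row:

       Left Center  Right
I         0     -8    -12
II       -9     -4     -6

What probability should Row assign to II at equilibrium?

Row minima: I → -12, II → -9; maximin = -9.
Column maxima: Left → 0, Center → -4, Right → -6; minimax = -6.
-9 ≠ -6, so there is no saddle point; optimal play is mixed.
Center is strictly dominated by Right (it gives Row strictly more in every row), so Column never plays it.
On the remaining 2×2 (I, II vs Left, Right):
Let Row play I with probability p. Expected payoff against Left: 0p + (-9)(1−p) = 9p − 9; against Right: (-12)p + (-6)(1−p) = −6p − 6.
Setting these equal: 9p − 9 = −6p − 6 ⇒ 15p = 3 ⇒ p = 1/5, and the value is (9)·(1/5) − 9 = -36/5.
For Column: with q = P(Left), equating I's and II's payoffs gives 12q − 12 = −3q − 6 ⇒ q = 2/5.

4/5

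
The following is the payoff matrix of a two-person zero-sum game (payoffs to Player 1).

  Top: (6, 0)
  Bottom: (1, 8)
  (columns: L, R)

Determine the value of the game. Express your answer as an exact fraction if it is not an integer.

Row minima: Top → 0, Bottom → 1; maximin = 1.
Column maxima: L → 6, R → 8; minimax = 6.
1 ≠ 6, so there is no saddle point; optimal play is mixed.
Let Player 1 play Top with probability p. Expected payoff against L: 6p + 1(1−p) = 5p + 1; against R: 0p + 8(1−p) = −8p + 8.
Setting these equal: 5p + 1 = −8p + 8 ⇒ 13p = 7 ⇒ p = 7/13, and the value is (5)·(7/13) + 1 = 48/13.
For Player 2: with q = P(L), equating Top's and Bottom's payoffs gives 6q = −7q + 8 ⇒ q = 8/13.

48/13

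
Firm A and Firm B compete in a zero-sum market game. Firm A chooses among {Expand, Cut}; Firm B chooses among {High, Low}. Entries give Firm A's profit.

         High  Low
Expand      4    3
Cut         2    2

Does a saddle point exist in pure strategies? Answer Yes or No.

Row minima: Expand → 3, Cut → 2; maximin = 3.
Column maxima: High → 4, Low → 3; minimax = 3.
maximin = minimax = 3, so a saddle point exists.

Yes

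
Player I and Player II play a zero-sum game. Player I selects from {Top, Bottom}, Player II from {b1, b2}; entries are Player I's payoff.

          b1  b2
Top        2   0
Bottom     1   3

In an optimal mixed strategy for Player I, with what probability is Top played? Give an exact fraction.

1/2

Row minima: Top → 0, Bottom → 1; maximin = 1.
Column maxima: b1 → 2, b2 → 3; minimax = 2.
1 ≠ 2, so there is no saddle point; optimal play is mixed.
Let Player I play Top with probability p. Expected payoff against b1: 2p + 1(1−p) = p + 1; against b2: 0p + 3(1−p) = −3p + 3.
Setting these equal: p + 1 = −3p + 3 ⇒ 4p = 2 ⇒ p = 1/2, and the value is (1)·(1/2) + 1 = 3/2.
For Player II: with q = P(b1), equating Top's and Bottom's payoffs gives 2q = −2q + 3 ⇒ q = 3/4.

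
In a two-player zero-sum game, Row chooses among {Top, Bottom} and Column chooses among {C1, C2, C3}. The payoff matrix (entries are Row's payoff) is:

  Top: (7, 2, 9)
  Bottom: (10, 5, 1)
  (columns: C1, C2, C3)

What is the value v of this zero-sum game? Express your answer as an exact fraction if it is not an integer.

43/11

Row minima: Top → 2, Bottom → 1; maximin = 2.
Column maxima: C1 → 10, C2 → 5, C3 → 9; minimax = 5.
2 ≠ 5, so there is no saddle point; optimal play is mixed.
C1 is strictly dominated by C2 (it gives Row strictly more in every row), so Column never plays it.
On the remaining 2×2 (Top, Bottom vs C2, C3):
Let Row play Top with probability p. Expected payoff against C2: 2p + 5(1−p) = −3p + 5; against C3: 9p + 1(1−p) = 8p + 1.
Setting these equal: −3p + 5 = 8p + 1 ⇒ −11p = -4 ⇒ p = 4/11, and the value is (-3)·(4/11) + 5 = 43/11.
For Column: with q = P(C2), equating Top's and Bottom's payoffs gives −7q + 9 = 4q + 1 ⇒ q = 8/11.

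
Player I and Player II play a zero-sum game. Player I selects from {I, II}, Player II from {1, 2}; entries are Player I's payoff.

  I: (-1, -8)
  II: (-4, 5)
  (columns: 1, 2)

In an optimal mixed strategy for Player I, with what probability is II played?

Row minima: I → -8, II → -4; maximin = -4.
Column maxima: 1 → -1, 2 → 5; minimax = -1.
-4 ≠ -1, so there is no saddle point; optimal play is mixed.
Let Player I play I with probability p. Expected payoff against 1: (-1)p + (-4)(1−p) = 3p − 4; against 2: (-8)p + 5(1−p) = −13p + 5.
Setting these equal: 3p − 4 = −13p + 5 ⇒ 16p = 9 ⇒ p = 9/16, and the value is (3)·(9/16) − 4 = -37/16.
For Player II: with q = P(1), equating I's and II's payoffs gives 7q − 8 = −9q + 5 ⇒ q = 13/16.

7/16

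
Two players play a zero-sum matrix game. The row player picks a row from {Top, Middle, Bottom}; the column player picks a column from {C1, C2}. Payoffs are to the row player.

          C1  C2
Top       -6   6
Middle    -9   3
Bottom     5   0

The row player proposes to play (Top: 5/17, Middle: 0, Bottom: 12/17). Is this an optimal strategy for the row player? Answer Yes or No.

Against C1 this mix gives (5/17)·(-6) + (12/17)·5 = 30/17.
Against C2 this mix gives (5/17)·6 + (12/17)·0 = 30/17.
All of the column player's active replies (C1, C2) yield 30/17, and no column does worse for the row player. The mix makes the column player indifferent and guarantees 30/17, so it is optimal.

Yes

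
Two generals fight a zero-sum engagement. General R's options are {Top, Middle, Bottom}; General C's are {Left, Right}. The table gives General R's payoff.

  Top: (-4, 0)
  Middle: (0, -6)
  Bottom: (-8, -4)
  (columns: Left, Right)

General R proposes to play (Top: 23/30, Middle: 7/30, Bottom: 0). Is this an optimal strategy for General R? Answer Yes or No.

No

Against Left this mix gives (23/30)·(-4) + (7/30)·0 = -46/15.
Against Right this mix gives (23/30)·0 + (7/30)·(-6) = -7/5.
General C will play Left, holding General R to -46/15. Shifting weight toward the row that does better against Left would raise this floor (the equalizing mix achieves -12/5 against both Left and Right), so the proposed strategy is not optimal.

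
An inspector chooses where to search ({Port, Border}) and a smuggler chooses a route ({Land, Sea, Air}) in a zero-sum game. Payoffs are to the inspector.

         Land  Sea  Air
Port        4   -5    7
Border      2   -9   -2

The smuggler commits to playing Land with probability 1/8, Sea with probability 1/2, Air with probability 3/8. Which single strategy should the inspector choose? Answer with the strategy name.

Port

Expected payoff of Port: (1/8)·4 + (1/2)·(-5) + (3/8)·7 = 5/8.
Expected payoff of Border: (1/8)·2 + (1/2)·(-9) + (3/8)·(-2) = -5.
The largest is 5/8, so the inspector's best response is Port.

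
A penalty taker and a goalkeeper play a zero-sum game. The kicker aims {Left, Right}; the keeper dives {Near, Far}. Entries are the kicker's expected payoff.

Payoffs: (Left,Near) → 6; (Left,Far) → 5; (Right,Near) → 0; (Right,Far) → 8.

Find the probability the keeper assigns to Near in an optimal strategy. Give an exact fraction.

1/3

Row minima: Left → 5, Right → 0; maximin = 5.
Column maxima: Near → 6, Far → 8; minimax = 6.
5 ≠ 6, so there is no saddle point; optimal play is mixed.
Let the kicker play Left with probability p. Expected payoff against Near: 6p + 0(1−p) = 6p; against Far: 5p + 8(1−p) = −3p + 8.
Setting these equal: 6p = −3p + 8 ⇒ 9p = 8 ⇒ p = 8/9, and the value is (6)·(8/9) = 16/3.
For the keeper: with q = P(Near), equating Left's and Right's payoffs gives q + 5 = −8q + 8 ⇒ q = 1/3.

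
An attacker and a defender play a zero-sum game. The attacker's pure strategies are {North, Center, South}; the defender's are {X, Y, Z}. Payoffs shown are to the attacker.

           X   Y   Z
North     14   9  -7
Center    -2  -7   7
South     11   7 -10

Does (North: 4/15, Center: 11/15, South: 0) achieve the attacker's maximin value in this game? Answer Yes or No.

No

Against X this mix gives (4/15)·14 + (11/15)·(-2) = 34/15.
Against Y this mix gives (4/15)·9 + (11/15)·(-7) = -41/15.
Against Z this mix gives (4/15)·(-7) + (11/15)·7 = 49/15.
The defender will play Y, holding the attacker to -41/15. Shifting weight toward the row that does better against Y would raise this floor (the equalizing mix achieves 7/15 against both Y and Z), so the proposed strategy is not optimal.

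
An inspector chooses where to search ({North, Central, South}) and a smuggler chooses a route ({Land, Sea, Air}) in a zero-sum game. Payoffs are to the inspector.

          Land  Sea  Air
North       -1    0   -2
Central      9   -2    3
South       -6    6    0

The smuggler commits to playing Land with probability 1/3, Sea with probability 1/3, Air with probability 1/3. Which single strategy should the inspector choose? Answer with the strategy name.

Central

Expected payoff of North: (1/3)·(-1) + (1/3)·0 + (1/3)·(-2) = -1.
Expected payoff of Central: (1/3)·9 + (1/3)·(-2) + (1/3)·3 = 10/3.
Expected payoff of South: (1/3)·(-6) + (1/3)·6 + (1/3)·0 = 0.
The largest is 10/3, so the inspector's best response is Central.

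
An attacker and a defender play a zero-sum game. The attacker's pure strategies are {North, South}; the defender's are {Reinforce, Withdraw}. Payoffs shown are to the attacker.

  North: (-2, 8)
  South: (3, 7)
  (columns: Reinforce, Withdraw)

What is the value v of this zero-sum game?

Row minima: North → -2, South → 3; maximin = 3.
Column maxima: Reinforce → 3, Withdraw → 8; minimax = 3.
Since maximin = minimax = 3, there is a saddle point and the value is 3.

3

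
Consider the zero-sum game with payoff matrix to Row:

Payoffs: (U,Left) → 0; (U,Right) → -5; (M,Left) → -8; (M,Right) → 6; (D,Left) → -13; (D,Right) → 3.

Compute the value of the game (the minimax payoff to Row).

-40/19

Row minima: U → -5, M → -8, D → -13; maximin = -5.
Column maxima: Left → 0, Right → 6; minimax = 0.
-5 ≠ 0, so there is no saddle point; optimal play is mixed.
D is strictly dominated by M, so Row never plays it.
On the remaining 2×2 (U, M vs Left, Right):
Let Row play U with probability p. Expected payoff against Left: 0p + (-8)(1−p) = 8p − 8; against Right: (-5)p + 6(1−p) = −11p + 6.
Setting these equal: 8p − 8 = −11p + 6 ⇒ 19p = 14 ⇒ p = 14/19, and the value is (8)·(14/19) − 8 = -40/19.
For Column: with q = P(Left), equating U's and M's payoffs gives 5q − 5 = −14q + 6 ⇒ q = 11/19.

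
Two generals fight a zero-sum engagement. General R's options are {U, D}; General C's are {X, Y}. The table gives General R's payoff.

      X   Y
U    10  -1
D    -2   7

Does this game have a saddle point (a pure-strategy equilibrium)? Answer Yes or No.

Row minima: U → -1, D → -2; maximin = -1.
Column maxima: X → 10, Y → 7; minimax = 7.
-1 ≠ 7, so no pure-strategy equilibrium exists.

No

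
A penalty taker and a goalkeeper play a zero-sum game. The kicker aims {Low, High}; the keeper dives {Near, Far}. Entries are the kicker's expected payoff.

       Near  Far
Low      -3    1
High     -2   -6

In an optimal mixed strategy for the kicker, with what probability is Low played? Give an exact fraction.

Row minima: Low → -3, High → -6; maximin = -3.
Column maxima: Near → -2, Far → 1; minimax = -2.
-3 ≠ -2, so there is no saddle point; optimal play is mixed.
Let the kicker play Low with probability p. Expected payoff against Near: (-3)p + (-2)(1−p) = −p − 2; against Far: 1p + (-6)(1−p) = 7p − 6.
Setting these equal: −p − 2 = 7p − 6 ⇒ −8p = -4 ⇒ p = 1/2, and the value is (-1)·(1/2) − 2 = -5/2.
For the keeper: with q = P(Near), equating Low's and High's payoffs gives −4q + 1 = 4q − 6 ⇒ q = 7/8.

1/2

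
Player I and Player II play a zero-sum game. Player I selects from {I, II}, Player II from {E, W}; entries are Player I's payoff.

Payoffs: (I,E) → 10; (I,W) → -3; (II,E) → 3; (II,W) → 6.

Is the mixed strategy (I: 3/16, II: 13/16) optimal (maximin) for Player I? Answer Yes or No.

Yes

Against E this mix gives (3/16)·10 + (13/16)·3 = 69/16.
Against W this mix gives (3/16)·(-3) + (13/16)·6 = 69/16.
All of Player II's active replies (E, W) yield 69/16, and no column does worse for Player I. The mix makes Player II indifferent and guarantees 69/16, so it is optimal.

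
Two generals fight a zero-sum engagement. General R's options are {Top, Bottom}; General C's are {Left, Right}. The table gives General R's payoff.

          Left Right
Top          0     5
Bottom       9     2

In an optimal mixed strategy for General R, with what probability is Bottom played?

Row minima: Top → 0, Bottom → 2; maximin = 2.
Column maxima: Left → 9, Right → 5; minimax = 5.
2 ≠ 5, so there is no saddle point; optimal play is mixed.
Let General R play Top with probability p. Expected payoff against Left: 0p + 9(1−p) = −9p + 9; against Right: 5p + 2(1−p) = 3p + 2.
Setting these equal: −9p + 9 = 3p + 2 ⇒ −12p = -7 ⇒ p = 7/12, and the value is (-9)·(7/12) + 9 = 15/4.
For General C: with q = P(Left), equating Top's and Bottom's payoffs gives −5q + 5 = 7q + 2 ⇒ q = 1/4.

5/12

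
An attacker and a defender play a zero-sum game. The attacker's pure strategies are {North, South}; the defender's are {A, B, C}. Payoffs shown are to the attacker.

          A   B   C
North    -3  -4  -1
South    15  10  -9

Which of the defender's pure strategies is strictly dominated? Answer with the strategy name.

B holds the attacker's payoff strictly below A in every row: -4 < -3, 10 < 15.
So A is strictly dominated for the defender.

A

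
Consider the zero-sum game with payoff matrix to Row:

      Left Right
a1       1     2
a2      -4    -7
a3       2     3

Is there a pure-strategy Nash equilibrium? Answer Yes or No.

Yes

Row minima: a1 → 1, a2 → -7, a3 → 2; maximin = 2.
Column maxima: Left → 2, Right → 3; minimax = 2.
maximin = minimax = 2, so a saddle point exists.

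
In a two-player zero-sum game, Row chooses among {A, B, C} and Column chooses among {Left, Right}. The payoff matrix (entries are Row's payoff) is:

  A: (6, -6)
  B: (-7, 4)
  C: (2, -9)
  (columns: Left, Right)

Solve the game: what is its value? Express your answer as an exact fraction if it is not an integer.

Row minima: A → -6, B → -7, C → -9; maximin = -6.
Column maxima: Left → 6, Right → 4; minimax = 4.
-6 ≠ 4, so there is no saddle point; optimal play is mixed.
C is strictly dominated by A, so Row never plays it.
On the remaining 2×2 (A, B vs Left, Right):
Let Row play A with probability p. Expected payoff against Left: 6p + (-7)(1−p) = 13p − 7; against Right: (-6)p + 4(1−p) = −10p + 4.
Setting these equal: 13p − 7 = −10p + 4 ⇒ 23p = 11 ⇒ p = 11/23, and the value is (13)·(11/23) − 7 = -18/23.
For Column: with q = P(Left), equating A's and B's payoffs gives 12q − 6 = −11q + 4 ⇒ q = 10/23.

-18/23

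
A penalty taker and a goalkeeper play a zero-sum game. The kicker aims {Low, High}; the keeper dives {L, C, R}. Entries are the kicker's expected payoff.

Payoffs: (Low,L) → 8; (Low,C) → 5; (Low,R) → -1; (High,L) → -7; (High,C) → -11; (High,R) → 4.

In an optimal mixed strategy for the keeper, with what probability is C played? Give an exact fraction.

Row minima: Low → -1, High → -11; maximin = -1.
Column maxima: L → 8, C → 5, R → 4; minimax = 4.
-1 ≠ 4, so there is no saddle point; optimal play is mixed.
L is strictly dominated by C (it gives the kicker strictly more in every row), so the keeper never plays it.
On the remaining 2×2 (Low, High vs C, R):
Let the kicker play Low with probability p. Expected payoff against C: 5p + (-11)(1−p) = 16p − 11; against R: (-1)p + 4(1−p) = −5p + 4.
Setting these equal: 16p − 11 = −5p + 4 ⇒ 21p = 15 ⇒ p = 5/7, and the value is (16)·(5/7) − 11 = 3/7.
For the keeper: with q = P(C), equating Low's and High's payoffs gives 6q − 1 = −15q + 4 ⇒ q = 5/21.

5/21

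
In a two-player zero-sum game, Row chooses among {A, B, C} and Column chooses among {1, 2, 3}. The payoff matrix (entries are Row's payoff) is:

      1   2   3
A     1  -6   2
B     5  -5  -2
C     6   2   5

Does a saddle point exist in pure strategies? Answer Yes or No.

Yes

Row minima: A → -6, B → -5, C → 2; maximin = 2.
Column maxima: 1 → 6, 2 → 2, 3 → 5; minimax = 2.
maximin = minimax = 2, so a saddle point exists.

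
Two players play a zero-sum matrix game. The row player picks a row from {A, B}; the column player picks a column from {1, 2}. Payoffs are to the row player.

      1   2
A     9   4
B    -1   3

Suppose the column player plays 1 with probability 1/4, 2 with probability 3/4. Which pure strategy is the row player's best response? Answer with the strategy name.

A

Expected payoff of A: (1/4)·9 + (3/4)·4 = 21/4.
Expected payoff of B: (1/4)·(-1) + (3/4)·3 = 2.
The largest is 21/4, so the row player's best response is A.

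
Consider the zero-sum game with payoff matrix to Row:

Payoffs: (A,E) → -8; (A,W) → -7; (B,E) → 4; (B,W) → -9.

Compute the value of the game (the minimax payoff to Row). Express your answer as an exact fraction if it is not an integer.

-50/7

Row minima: A → -8, B → -9; maximin = -8.
Column maxima: E → 4, W → -7; minimax = -7.
-8 ≠ -7, so there is no saddle point; optimal play is mixed.
Let Row play A with probability p. Expected payoff against E: (-8)p + 4(1−p) = −12p + 4; against W: (-7)p + (-9)(1−p) = 2p − 9.
Setting these equal: −12p + 4 = 2p − 9 ⇒ −14p = -13 ⇒ p = 13/14, and the value is (-12)·(13/14) + 4 = -50/7.
For Column: with q = P(E), equating A's and B's payoffs gives −q − 7 = 13q − 9 ⇒ q = 1/7.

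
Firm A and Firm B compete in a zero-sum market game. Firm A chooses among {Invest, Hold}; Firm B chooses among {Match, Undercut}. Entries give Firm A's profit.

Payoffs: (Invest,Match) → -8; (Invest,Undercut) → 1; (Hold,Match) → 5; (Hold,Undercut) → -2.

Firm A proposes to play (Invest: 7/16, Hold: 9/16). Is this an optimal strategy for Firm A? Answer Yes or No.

Yes

Against Match this mix gives (7/16)·(-8) + (9/16)·5 = -11/16.
Against Undercut this mix gives (7/16)·1 + (9/16)·(-2) = -11/16.
All of Firm B's active replies (Match, Undercut) yield -11/16, and no column does worse for Firm A. The mix makes Firm B indifferent and guarantees -11/16, so it is optimal.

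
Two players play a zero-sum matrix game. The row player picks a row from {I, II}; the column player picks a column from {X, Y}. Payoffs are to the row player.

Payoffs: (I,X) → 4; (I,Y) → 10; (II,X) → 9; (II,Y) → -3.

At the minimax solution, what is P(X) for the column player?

13/18

Row minima: I → 4, II → -3; maximin = 4.
Column maxima: X → 9, Y → 10; minimax = 9.
4 ≠ 9, so there is no saddle point; optimal play is mixed.
Let the row player play I with probability p. Expected payoff against X: 4p + 9(1−p) = −5p + 9; against Y: 10p + (-3)(1−p) = 13p − 3.
Setting these equal: −5p + 9 = 13p − 3 ⇒ −18p = -12 ⇒ p = 2/3, and the value is (-5)·(2/3) + 9 = 17/3.
For the column player: with q = P(X), equating I's and II's payoffs gives −6q + 10 = 12q − 3 ⇒ q = 13/18.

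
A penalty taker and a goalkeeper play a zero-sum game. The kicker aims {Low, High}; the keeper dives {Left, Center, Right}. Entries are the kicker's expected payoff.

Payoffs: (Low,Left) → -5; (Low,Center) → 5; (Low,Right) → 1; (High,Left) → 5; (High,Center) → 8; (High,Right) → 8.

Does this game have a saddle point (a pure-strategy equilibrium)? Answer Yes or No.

Yes

Row minima: Low → -5, High → 5; maximin = 5.
Column maxima: Left → 5, Center → 8, Right → 8; minimax = 5.
maximin = minimax = 5, so a saddle point exists.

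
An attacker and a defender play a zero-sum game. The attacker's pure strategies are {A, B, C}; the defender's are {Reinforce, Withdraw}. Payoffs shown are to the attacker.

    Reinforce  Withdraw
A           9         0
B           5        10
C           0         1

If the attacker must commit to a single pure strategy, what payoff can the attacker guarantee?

Row minima: A → 0, B → 5, C → 0.
The best of these is 5.

5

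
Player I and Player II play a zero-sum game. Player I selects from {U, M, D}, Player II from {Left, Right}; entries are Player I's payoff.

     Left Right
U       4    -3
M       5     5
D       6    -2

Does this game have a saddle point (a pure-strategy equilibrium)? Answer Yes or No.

Yes

Row minima: U → -3, M → 5, D → -2; maximin = 5.
Column maxima: Left → 6, Right → 5; minimax = 5.
maximin = minimax = 5, so a saddle point exists.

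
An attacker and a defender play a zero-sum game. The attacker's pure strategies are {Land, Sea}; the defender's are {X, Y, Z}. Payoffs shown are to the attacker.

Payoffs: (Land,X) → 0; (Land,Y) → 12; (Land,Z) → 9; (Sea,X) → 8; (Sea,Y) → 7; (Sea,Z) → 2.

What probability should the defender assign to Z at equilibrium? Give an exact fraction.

Row minima: Land → 0, Sea → 2; maximin = 2.
Column maxima: X → 8, Y → 12, Z → 9; minimax = 8.
2 ≠ 8, so there is no saddle point; optimal play is mixed.
Y is strictly dominated by Z (it gives the attacker strictly more in every row), so the defender never plays it.
On the remaining 2×2 (Land, Sea vs X, Z):
Let the attacker play Land with probability p. Expected payoff against X: 0p + 8(1−p) = −8p + 8; against Z: 9p + 2(1−p) = 7p + 2.
Setting these equal: −8p + 8 = 7p + 2 ⇒ −15p = -6 ⇒ p = 2/5, and the value is (-8)·(2/5) + 8 = 24/5.
For the defender: with q = P(X), equating Land's and Sea's payoffs gives −9q + 9 = 6q + 2 ⇒ q = 7/15.

8/15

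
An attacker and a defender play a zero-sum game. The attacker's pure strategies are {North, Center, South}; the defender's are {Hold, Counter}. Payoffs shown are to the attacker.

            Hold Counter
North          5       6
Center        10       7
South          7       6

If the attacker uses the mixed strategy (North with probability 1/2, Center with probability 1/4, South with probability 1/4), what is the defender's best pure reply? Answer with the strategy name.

If the defender plays Hold, the attacker's expected payoff is (1/2)·5 + (1/4)·10 + (1/4)·7 = 27/4.
If the defender plays Counter, the attacker's expected payoff is (1/2)·6 + (1/4)·7 + (1/4)·6 = 25/4.
The defender minimizes the attacker's payoff; the smallest is 25/4, so the best response is Counter.

Counter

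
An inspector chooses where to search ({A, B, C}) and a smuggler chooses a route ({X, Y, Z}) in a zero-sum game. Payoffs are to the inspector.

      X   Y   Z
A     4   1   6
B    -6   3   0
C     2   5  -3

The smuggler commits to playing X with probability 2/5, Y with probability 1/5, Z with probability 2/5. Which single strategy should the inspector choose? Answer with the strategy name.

Expected payoff of A: (2/5)·4 + (1/5)·1 + (2/5)·6 = 21/5.
Expected payoff of B: (2/5)·(-6) + (1/5)·3 + (2/5)·0 = -9/5.
Expected payoff of C: (2/5)·2 + (1/5)·5 + (2/5)·(-3) = 3/5.
The largest is 21/5, so the inspector's best response is A.

A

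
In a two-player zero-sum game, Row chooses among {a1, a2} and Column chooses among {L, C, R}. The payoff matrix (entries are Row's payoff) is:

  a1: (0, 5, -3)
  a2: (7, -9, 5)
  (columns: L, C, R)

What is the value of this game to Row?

Row minima: a1 → -3, a2 → -9; maximin = -3.
Column maxima: L → 7, C → 5, R → 5; minimax = 5.
-3 ≠ 5, so there is no saddle point; optimal play is mixed.
L is strictly dominated by R (it gives Row strictly more in every row), so Column never plays it.
On the remaining 2×2 (a1, a2 vs C, R):
Let Row play a1 with probability p. Expected payoff against C: 5p + (-9)(1−p) = 14p − 9; against R: (-3)p + 5(1−p) = −8p + 5.
Setting these equal: 14p − 9 = −8p + 5 ⇒ 22p = 14 ⇒ p = 7/11, and the value is (14)·(7/11) − 9 = -1/11.
For Column: with q = P(C), equating a1's and a2's payoffs gives 8q − 3 = −14q + 5 ⇒ q = 4/11.

-1/11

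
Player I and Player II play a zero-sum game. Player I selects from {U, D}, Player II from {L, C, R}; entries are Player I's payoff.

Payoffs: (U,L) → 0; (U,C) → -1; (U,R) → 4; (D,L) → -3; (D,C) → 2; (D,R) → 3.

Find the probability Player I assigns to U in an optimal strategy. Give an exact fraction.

Row minima: U → -1, D → -3; maximin = -1.
Column maxima: L → 0, C → 2, R → 4; minimax = 0.
-1 ≠ 0, so there is no saddle point; optimal play is mixed.
R is strictly dominated by L (it gives Player I strictly more in every row), so Player II never plays it.
On the remaining 2×2 (U, D vs L, C):
Let Player I play U with probability p. Expected payoff against L: 0p + (-3)(1−p) = 3p − 3; against C: (-1)p + 2(1−p) = −3p + 2.
Setting these equal: 3p − 3 = −3p + 2 ⇒ 6p = 5 ⇒ p = 5/6, and the value is (3)·(5/6) − 3 = -1/2.
For Player II: with q = P(L), equating U's and D's payoffs gives q − 1 = −5q + 2 ⇒ q = 1/2.

5/6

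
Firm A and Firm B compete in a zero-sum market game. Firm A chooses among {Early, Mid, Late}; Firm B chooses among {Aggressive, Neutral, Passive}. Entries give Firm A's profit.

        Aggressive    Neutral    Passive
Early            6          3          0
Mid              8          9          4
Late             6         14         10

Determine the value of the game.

7

Row minima: Early → 0, Mid → 4, Late → 6; maximin = 6.
Column maxima: Aggressive → 8, Neutral → 14, Passive → 10; minimax = 8.
6 ≠ 8, so there is no saddle point; optimal play is mixed.
Early is strictly dominated by Mid, so Firm A never plays it.
With Early eliminated, Neutral is strictly dominated by Aggressive (it gives Firm A strictly more in every remaining row), so Firm B never plays it.
On the remaining 2×2 (Mid, Late vs Aggressive, Passive):
Let Firm A play Mid with probability p. Expected payoff against Aggressive: 8p + 6(1−p) = 2p + 6; against Passive: 4p + 10(1−p) = −6p + 10.
Setting these equal: 2p + 6 = −6p + 10 ⇒ 8p = 4 ⇒ p = 1/2, and the value is (2)·(1/2) + 6 = 7.
For Firm B: with q = P(Aggressive), equating Mid's and Late's payoffs gives 4q + 4 = −4q + 10 ⇒ q = 3/4.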